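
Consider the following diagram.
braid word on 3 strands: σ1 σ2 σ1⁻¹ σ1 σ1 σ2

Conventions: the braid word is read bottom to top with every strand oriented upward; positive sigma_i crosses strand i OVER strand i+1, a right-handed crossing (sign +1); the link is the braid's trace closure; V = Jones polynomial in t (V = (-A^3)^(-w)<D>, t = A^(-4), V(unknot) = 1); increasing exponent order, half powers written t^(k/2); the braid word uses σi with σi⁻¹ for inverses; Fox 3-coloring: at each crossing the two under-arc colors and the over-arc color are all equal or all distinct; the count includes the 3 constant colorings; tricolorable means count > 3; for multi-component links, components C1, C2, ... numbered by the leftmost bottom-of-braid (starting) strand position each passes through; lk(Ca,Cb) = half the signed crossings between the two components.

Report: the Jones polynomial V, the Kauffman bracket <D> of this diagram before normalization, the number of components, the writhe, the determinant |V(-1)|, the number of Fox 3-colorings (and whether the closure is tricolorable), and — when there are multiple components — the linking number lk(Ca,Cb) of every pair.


Jones polynomial: V(t) = t + t^3 - t^4
<D> = -A^-4 + 1 + A^8; writhe +4
components 1, writhe +4 (6 crossings)
3-colorings: 9 of 3^6, det 3 — tricolorable
note: w = +4 (over 6 crossings) is diagram-only; (-A^3)^(-4) removes it from V


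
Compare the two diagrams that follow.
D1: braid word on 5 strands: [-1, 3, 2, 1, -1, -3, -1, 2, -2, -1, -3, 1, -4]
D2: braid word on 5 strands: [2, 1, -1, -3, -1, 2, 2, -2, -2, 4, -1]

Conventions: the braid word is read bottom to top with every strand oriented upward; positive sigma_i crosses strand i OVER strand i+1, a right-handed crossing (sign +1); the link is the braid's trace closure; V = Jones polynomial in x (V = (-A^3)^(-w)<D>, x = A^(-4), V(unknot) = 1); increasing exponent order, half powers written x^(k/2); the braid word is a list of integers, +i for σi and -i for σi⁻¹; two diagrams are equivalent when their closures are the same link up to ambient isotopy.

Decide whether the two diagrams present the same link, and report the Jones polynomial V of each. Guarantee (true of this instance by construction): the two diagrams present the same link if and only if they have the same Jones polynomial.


equivalent: yes
D1 (bracket A^-7 + A; 13 crossings at w = -3): V = -x^(-5/2) - x^(-1/2)
V(D2) = -x^(-5/2) - x^(-1/2)  [11 crossings, <D> = A^-1 + A^7, w = -1]
observation: one V(x) for all 2 diagrams — one class (guaranteed)


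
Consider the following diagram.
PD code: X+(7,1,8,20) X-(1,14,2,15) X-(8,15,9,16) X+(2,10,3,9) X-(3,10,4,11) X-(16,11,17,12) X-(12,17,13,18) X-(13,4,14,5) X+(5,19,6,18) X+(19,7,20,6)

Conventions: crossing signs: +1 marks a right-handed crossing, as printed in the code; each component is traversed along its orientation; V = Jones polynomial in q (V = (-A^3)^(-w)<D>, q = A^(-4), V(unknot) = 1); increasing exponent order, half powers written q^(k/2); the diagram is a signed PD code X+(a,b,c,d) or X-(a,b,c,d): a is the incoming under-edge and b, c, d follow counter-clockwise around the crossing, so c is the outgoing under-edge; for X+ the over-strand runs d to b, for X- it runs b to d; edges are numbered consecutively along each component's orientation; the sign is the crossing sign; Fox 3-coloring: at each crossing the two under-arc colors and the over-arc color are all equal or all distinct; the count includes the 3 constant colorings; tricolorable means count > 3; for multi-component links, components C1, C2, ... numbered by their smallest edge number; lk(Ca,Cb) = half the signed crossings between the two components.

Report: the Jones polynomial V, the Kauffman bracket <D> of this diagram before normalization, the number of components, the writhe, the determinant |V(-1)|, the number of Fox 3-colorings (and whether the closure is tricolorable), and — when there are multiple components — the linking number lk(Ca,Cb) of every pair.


V = -q^-5 + q^-4 - q^-3 + 2q^-2 - q^-1 + 2 - q
<D> = -A^-10 + 2A^-6 - A^-2 + 2A^2 - A^6 + A^10 - A^14 (w = -2)
1 component over 10 crossings, w = -2
9 Fox colorings among 3^10, |V(-1)| = 9: tricolorable
why: det 9 = |V(-1)|; divisible by 3, so tricolorable


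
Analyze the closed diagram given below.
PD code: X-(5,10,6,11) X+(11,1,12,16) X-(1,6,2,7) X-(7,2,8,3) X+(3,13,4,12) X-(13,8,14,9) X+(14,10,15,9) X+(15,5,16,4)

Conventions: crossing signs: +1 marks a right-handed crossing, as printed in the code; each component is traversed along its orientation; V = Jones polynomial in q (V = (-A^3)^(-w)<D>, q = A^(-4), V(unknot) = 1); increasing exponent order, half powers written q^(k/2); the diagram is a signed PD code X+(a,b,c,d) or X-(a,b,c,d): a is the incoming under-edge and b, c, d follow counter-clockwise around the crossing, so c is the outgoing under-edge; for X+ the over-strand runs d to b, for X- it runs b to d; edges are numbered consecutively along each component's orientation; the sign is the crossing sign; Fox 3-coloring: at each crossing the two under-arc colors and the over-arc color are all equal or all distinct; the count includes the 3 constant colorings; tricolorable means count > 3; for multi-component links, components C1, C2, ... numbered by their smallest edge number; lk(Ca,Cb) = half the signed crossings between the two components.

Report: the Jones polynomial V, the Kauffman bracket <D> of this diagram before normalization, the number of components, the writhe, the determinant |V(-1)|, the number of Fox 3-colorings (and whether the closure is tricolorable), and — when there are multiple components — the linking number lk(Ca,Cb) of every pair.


Jones polynomial: V(q) = -q^-3 + 2q^-2 - 2q^-1 + 3 - 2q + 2q^2 - q^3
<D> = -A^-12 + 2A^-8 - 2A^-4 + 3 - 2A^4 + 2A^8 - A^12; writhe 0
components 1, writhe 0 (8 crossings)
3-colorings: 3 of 3^8, det 13 — not tricolorable
note: the span of V is 6, forcing >= 6 crossings in any diagram


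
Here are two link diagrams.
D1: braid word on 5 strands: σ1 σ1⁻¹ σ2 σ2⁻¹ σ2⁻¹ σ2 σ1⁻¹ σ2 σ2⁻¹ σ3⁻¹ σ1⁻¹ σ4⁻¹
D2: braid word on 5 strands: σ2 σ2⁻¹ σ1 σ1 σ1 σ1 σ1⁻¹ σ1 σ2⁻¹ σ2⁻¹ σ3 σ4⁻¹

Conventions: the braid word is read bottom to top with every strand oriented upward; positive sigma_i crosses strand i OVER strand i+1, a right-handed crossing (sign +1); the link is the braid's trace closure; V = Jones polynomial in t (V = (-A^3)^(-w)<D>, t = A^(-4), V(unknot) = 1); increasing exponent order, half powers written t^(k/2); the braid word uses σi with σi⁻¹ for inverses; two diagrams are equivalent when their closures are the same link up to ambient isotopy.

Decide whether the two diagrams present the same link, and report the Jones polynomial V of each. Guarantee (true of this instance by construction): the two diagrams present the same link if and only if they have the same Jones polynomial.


same link: no
V(D1) = t^-3 + t^-2 + t^-1 + 1  [12 crossings, <D> = A^-12 + A^-8 + A^-4 + 1, w = -4]
D2 (bracket A^-14 - A^-10 + 2A^-6 - A^-2 + 2A^2 + A^10; 12 crossings at w = +2): V = t^-1 + 2t - t^2 + 2t^3 - t^4 + t^5
note: 2 values of V(t) split the 2 diagrams


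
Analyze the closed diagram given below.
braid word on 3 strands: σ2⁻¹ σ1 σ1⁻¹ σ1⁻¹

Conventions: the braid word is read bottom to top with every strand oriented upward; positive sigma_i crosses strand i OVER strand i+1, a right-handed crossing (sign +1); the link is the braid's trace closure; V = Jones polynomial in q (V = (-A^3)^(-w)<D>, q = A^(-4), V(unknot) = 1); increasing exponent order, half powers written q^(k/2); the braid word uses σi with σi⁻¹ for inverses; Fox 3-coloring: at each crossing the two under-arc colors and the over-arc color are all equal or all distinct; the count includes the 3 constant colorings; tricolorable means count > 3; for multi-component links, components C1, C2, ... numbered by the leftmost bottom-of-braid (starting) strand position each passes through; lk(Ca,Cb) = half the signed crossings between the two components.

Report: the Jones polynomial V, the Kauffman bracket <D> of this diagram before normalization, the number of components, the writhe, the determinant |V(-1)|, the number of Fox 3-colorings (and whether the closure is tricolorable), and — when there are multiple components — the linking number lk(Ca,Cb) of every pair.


Jones polynomial: V(q) = 1
<D> = A^-6; writhe -2
components 1, writhe -2 (4 crossings)
3-colorings: 3 of 3^4, det 1 — not tricolorable
note: det 1 = |V(-1)|; not divisible by 3, so not tricolorable


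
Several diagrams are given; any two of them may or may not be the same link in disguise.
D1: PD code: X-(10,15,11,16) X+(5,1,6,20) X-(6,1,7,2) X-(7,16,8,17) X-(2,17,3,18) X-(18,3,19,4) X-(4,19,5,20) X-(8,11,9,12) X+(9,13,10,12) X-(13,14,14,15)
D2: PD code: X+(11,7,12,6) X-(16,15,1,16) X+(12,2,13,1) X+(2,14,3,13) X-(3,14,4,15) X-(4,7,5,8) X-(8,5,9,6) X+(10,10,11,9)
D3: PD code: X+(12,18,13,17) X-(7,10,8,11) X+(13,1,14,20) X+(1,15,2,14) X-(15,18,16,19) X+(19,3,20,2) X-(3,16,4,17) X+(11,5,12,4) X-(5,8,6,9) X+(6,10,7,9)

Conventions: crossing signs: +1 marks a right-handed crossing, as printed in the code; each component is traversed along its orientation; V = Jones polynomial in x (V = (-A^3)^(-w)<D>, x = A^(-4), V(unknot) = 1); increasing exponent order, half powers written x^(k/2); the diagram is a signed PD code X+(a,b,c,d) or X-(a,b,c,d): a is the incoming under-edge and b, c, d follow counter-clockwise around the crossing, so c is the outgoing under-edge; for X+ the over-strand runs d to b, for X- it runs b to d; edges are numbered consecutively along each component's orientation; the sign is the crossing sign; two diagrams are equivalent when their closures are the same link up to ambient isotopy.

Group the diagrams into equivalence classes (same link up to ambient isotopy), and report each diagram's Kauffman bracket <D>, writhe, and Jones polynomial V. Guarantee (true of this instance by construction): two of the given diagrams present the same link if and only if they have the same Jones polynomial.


equivalence classes: {D1} | {D2} | {D3}
D1 (bracket A^-14 + A^-6 - A^-2; 10 crossings at w = -6): V = -x^-4 + x^-3 + x^-1
V(D2) = 1  [8 crossings, <D> = 1, w = 0]
D3 (bracket -A^-10 + A^-6 + A^2; 10 crossings at w = +2): V = x + x^3 - x^4
key observation: 3 classes among 3 diagrams; unequal V(x) rules out equality


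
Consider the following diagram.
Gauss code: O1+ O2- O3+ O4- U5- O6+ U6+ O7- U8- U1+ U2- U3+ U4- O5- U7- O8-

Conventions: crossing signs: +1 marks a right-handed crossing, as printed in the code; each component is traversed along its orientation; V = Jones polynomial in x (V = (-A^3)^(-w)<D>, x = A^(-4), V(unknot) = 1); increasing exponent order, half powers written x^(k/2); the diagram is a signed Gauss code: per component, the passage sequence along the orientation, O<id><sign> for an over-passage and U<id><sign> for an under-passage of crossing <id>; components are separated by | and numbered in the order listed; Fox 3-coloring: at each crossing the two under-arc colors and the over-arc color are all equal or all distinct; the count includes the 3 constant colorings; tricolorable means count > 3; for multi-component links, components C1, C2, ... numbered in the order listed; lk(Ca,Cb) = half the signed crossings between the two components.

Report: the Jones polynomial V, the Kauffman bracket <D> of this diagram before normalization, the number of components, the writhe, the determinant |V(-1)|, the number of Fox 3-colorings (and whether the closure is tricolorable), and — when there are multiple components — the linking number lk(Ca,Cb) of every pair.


V = -x^-4 + x^-3 + x^-1
<D> = A^-2 + A^6 - A^10 (w = -2)
1 component over 8 crossings, w = -2
9 Fox colorings among 3^8, |V(-1)| = 3: tricolorable
why: the span of V is 3, forcing >= 3 crossings in any diagram


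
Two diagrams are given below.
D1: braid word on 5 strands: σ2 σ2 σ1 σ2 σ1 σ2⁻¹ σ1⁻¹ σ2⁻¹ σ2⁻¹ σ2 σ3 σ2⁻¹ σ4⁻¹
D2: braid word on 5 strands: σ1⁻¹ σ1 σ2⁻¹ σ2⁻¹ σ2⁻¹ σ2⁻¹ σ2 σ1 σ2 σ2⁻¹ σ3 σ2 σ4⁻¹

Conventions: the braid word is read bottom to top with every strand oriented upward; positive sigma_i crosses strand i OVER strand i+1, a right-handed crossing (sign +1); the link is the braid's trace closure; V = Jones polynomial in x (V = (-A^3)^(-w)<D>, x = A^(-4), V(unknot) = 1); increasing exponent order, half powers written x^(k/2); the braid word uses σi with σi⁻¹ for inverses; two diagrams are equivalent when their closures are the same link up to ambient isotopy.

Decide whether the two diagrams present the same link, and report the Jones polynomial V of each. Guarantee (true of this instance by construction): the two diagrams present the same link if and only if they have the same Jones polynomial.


equivalent: no
D1 (bracket A + A^5; 13 crossings at w = +1): V = -x^(-1/2) - x^(1/2)
V(D2) = -x^(-5/2) - x^(-1/2)  (w -1, c 13, <D> = A^-1 + A^7)
key observation: V(x) takes 2 values over 2 diagrams, fixing the grouping


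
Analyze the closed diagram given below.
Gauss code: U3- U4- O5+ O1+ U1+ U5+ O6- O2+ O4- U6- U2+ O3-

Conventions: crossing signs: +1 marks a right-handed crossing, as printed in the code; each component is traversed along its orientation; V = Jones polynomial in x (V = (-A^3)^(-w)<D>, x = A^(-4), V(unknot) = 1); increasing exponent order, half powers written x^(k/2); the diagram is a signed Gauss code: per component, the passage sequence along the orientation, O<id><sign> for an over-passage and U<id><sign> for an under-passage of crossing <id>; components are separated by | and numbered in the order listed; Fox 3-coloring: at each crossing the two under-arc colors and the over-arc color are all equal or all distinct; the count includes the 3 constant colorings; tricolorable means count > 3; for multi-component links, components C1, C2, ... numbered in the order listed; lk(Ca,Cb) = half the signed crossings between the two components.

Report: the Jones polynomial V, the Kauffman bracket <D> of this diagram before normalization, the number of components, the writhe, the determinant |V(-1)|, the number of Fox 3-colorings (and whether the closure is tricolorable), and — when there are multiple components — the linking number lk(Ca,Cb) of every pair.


V(x) = 1
bracket: 1, w = 0
1 component, writhe 0, over 6 crossings
det 1, colorings 3 of 3^6 — not tricolorable
observation: w = 0 (over 6 crossings) is diagram-only; (-A^3)^(0) removes it from V


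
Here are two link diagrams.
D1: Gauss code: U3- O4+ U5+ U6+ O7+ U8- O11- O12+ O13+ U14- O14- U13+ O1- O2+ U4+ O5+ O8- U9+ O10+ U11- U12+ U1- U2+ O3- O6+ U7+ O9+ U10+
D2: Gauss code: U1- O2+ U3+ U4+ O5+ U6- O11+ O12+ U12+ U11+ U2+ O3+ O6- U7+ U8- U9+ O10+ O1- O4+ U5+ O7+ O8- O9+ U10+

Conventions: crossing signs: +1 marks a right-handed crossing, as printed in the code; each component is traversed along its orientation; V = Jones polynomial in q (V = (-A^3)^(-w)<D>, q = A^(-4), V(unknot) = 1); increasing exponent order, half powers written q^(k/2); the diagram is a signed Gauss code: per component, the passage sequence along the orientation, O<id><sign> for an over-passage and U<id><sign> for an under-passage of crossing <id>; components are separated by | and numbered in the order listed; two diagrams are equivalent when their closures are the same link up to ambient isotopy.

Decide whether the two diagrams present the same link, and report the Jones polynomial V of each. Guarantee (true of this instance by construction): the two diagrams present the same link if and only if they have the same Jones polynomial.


same link: yes
V(D1) = q - q^2 + 2q^3 - q^4 + q^5 - q^6  [14 crossings, <D> = -A^-12 + A^-8 - A^-4 + 2 - A^4 + A^8, w = +4]
D2 (bracket -A^-6 + A^-2 - A^2 + 2A^6 - A^10 + A^14; 12 crossings at w = +6): V = q - q^2 + 2q^3 - q^4 + q^5 - q^6
note: one V(q) for all 2 diagrams — one class (guaranteed)


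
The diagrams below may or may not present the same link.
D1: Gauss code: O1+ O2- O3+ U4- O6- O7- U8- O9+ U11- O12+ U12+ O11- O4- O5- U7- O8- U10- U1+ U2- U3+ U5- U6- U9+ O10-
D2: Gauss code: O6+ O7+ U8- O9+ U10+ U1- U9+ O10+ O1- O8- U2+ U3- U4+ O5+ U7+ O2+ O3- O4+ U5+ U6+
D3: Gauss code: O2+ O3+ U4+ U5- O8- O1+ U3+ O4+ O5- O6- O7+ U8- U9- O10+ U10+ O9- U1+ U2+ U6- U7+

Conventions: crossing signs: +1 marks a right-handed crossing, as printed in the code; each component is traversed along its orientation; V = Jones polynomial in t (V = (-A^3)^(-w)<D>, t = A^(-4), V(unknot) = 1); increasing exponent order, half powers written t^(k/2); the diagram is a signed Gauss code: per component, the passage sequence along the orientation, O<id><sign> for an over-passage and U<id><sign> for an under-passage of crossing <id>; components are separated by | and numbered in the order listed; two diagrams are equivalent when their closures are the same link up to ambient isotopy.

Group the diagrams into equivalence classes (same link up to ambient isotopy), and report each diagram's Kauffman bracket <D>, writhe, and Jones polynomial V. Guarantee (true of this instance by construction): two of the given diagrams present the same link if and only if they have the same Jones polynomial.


equivalence classes: {D1} | {D2} | {D3}
D1 (bracket A^-8 + 1 - A^4; 12 crossings at w = -4): V = -t^-4 + t^-3 + t^-1
V(D2) = t + t^3 - t^4  (w +4, c 10, <D> = -A^-4 + 1 + A^8)
V(D3) = 1  (w +2, c 10, <D> = A^6)
observation: comparing 3 Jones polynomials yields 3 groups


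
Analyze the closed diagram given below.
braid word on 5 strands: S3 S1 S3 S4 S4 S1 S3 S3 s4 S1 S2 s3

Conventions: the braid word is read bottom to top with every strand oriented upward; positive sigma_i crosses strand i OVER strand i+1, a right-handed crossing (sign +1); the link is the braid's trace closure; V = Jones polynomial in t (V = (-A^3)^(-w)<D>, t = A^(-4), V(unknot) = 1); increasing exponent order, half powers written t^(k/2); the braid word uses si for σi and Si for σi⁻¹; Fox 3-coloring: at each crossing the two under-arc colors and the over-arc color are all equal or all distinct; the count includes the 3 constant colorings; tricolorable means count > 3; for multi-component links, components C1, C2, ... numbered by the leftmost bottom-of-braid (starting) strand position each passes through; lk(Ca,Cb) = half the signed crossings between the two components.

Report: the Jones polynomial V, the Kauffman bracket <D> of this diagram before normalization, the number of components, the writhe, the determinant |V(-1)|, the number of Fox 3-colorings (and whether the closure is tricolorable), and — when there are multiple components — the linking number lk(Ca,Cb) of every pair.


V(t) = t^-10 - 2t^-9 + 2t^-8 - 4t^-7 + 4t^-6 - 3t^-5 + 3t^-4 - t^-3 + t^-2
bracket: A^-16 - A^-12 + 3A^-8 - 3A^-4 + 4 - 4A^4 + 2A^8 - 2A^12 + A^16, w = -8
1 component, writhe -8, over 12 crossings
det 21, colorings 9 of 3^12 — tricolorable
observation: det 21 = |V(-1)|; divisible by 3, so tricolorable


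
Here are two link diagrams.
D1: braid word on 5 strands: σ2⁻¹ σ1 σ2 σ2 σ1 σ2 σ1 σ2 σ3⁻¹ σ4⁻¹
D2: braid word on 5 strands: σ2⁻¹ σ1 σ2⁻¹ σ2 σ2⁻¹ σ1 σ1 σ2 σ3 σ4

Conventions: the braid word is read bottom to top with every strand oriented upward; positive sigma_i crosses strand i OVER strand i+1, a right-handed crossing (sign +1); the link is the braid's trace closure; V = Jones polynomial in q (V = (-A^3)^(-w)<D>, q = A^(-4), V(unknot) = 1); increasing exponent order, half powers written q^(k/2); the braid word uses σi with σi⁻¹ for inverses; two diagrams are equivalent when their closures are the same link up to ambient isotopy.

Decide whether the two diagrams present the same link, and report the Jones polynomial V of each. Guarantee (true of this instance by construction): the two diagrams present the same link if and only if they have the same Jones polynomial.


same link: no
V(D1) = q^2 + q^4 - q^5 + q^6 - q^7  [10 crossings, <D> = -A^-16 + A^-12 - A^-8 + A^-4 + A^4, w = +4]
V(D2) = q + q^3 - q^4  (w +4, c 10, <D> = -A^-4 + 1 + A^8)
note: comparing 2 Jones polynomials yields 2 groups


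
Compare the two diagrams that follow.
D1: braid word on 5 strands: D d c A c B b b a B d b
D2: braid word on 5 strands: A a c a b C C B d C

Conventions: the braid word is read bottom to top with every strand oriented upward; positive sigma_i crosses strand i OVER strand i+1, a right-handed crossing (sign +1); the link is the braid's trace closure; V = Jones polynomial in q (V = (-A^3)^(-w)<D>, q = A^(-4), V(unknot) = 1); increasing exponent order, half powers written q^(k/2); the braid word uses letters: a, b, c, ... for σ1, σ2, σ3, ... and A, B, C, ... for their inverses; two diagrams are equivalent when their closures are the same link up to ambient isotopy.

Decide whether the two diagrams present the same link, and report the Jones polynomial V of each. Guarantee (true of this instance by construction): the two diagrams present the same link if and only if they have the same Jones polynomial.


same link: no
V(D1) = 1 + q + q^2 + q^3  [12 crossings, <D> = 1 + A^4 + A^8 + A^12, w = +4]
D2 (bracket 1 + A^4 + A^8 + A^12; 10 crossings at w = 0): V = q^-3 + q^-2 + q^-1 + 1
note: comparing 2 Jones polynomials yields 2 groups


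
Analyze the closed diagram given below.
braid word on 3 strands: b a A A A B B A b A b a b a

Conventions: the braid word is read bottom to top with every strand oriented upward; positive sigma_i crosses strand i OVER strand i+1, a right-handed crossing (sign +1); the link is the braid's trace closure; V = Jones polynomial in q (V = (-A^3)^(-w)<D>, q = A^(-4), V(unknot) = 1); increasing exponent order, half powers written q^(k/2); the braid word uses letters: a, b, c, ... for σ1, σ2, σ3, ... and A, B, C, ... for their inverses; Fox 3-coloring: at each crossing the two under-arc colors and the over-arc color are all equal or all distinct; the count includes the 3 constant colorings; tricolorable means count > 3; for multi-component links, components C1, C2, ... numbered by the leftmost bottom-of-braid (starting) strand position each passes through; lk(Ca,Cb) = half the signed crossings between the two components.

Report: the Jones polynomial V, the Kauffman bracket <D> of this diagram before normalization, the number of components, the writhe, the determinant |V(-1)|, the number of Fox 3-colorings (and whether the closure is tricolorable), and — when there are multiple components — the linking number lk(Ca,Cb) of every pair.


V = -q^-3 + q^-2 - q^-1 + 3 - q + q^2 - q^3
<D> = -A^-12 + A^-8 - A^-4 + 3 - A^4 + A^8 - A^12 (w = 0)
1 component over 14 crossings, w = 0
27 Fox colorings among 3^14, |V(-1)| = 9: tricolorable
why: the span of V is 6, forcing >= 6 crossings in any diagram


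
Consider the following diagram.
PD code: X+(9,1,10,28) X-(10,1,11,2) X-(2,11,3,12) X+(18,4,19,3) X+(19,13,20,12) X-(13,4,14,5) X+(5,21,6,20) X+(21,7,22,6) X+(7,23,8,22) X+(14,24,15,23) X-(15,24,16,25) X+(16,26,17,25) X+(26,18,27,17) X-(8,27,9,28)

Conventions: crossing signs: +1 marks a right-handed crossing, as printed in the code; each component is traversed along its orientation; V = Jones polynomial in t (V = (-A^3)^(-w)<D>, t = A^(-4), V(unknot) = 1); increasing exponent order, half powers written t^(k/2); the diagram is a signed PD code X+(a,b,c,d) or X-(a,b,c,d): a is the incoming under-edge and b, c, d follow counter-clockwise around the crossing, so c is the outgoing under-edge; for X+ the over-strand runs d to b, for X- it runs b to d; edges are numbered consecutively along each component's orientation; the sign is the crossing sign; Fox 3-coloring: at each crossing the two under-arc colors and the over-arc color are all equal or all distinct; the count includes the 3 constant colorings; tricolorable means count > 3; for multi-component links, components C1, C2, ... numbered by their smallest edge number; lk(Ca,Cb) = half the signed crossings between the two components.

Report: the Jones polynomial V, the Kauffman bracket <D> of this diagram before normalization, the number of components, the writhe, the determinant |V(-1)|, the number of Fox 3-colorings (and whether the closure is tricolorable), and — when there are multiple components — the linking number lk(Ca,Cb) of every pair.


V(t) = -1 + 3t - 3t^2 + 5t^3 - 5t^4 + 4t^5 - 3t^6 + 2t^7 - t^8
bracket: -A^-20 + 2A^-16 - 3A^-12 + 4A^-8 - 5A^-4 + 5 - 3A^4 + 3A^8 - A^12, w = +4
1 component, writhe +4, over 14 crossings
det 27, colorings 9 of 3^14 — tricolorable
observation: |V(-1)| = 27: so tricolorable, since 3 divides 27


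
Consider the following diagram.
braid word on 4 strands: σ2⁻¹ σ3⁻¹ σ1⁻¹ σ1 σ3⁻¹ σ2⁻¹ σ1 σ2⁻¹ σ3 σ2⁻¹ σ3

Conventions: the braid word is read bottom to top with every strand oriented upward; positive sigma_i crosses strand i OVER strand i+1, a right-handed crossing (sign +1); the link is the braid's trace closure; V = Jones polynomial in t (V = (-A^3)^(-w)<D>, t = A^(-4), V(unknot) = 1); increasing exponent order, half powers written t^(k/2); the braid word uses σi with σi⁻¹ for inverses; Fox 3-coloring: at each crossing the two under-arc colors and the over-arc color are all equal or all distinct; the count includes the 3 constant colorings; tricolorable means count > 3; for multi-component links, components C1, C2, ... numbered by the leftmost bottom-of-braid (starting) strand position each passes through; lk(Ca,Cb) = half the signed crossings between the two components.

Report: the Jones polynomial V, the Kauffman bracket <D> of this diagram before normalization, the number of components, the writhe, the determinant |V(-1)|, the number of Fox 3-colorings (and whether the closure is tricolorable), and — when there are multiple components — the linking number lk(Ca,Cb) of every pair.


V(t) = t^-7 - 2t^-6 + 2t^-5 - 3t^-4 + 3t^-3 - 2t^-2 + 2t^-1
bracket: -2A^-5 + 2A^-1 - 3A^3 + 3A^7 - 2A^11 + 2A^15 - A^19, w = -3
1 component, writhe -3, over 11 crossings
det 15, colorings 9 of 3^11 — tricolorable
observation: |V(-1)| = 15: so tricolorable, since 3 divides 15


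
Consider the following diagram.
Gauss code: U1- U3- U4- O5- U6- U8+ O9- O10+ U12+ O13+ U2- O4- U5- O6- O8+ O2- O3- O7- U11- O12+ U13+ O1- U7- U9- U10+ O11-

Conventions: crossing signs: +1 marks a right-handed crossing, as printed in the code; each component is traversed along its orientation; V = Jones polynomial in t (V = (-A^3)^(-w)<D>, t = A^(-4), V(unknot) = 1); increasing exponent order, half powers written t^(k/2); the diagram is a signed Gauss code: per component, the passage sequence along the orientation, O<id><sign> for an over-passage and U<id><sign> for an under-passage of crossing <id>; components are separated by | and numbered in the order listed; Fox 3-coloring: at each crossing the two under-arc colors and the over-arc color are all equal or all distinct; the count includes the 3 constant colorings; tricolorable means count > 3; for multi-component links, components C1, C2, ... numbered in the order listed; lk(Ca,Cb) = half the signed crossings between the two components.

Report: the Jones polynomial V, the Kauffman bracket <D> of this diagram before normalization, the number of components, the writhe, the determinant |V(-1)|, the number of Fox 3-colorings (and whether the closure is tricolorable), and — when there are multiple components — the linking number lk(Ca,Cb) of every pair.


Jones polynomial: V(t) = t^-7 - 2t^-6 + 2t^-5 - 3t^-4 + 3t^-3 - 2t^-2 + 2t^-1
<D> = -2A^-11 + 2A^-7 - 3A^-3 + 3A - 2A^5 + 2A^9 - A^13; writhe -5
components 1, writhe -5 (13 crossings)
3-colorings: 9 of 3^13, det 15 — tricolorable
note: w = -5 (over 13 crossings) is diagram-only; (-A^3)^(5) removes it from V


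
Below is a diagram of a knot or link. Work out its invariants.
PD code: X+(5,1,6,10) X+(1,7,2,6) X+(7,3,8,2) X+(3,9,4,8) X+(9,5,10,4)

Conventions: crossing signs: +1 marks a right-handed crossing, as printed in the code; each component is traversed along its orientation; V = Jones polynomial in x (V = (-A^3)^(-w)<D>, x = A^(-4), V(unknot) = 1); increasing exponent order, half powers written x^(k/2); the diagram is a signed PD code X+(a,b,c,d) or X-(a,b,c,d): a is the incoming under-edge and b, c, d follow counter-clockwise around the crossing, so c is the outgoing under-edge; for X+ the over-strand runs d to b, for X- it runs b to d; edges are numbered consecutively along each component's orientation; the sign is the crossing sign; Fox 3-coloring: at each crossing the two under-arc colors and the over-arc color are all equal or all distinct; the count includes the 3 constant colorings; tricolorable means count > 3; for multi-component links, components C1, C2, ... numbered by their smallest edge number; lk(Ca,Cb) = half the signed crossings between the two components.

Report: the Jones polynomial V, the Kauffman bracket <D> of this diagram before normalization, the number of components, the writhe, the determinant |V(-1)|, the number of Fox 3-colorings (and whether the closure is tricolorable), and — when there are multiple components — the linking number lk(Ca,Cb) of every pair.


V(x) = x^2 + x^4 - x^5 + x^6 - x^7
bracket: A^-13 - A^-9 + A^-5 - A^-1 - A^7, w = +5
1 component, writhe +5, over 5 crossings
det 5, colorings 3 of 3^5 — not tricolorable
observation: |V(-1)| = 5: so not tricolorable, since 3 does not divide 5


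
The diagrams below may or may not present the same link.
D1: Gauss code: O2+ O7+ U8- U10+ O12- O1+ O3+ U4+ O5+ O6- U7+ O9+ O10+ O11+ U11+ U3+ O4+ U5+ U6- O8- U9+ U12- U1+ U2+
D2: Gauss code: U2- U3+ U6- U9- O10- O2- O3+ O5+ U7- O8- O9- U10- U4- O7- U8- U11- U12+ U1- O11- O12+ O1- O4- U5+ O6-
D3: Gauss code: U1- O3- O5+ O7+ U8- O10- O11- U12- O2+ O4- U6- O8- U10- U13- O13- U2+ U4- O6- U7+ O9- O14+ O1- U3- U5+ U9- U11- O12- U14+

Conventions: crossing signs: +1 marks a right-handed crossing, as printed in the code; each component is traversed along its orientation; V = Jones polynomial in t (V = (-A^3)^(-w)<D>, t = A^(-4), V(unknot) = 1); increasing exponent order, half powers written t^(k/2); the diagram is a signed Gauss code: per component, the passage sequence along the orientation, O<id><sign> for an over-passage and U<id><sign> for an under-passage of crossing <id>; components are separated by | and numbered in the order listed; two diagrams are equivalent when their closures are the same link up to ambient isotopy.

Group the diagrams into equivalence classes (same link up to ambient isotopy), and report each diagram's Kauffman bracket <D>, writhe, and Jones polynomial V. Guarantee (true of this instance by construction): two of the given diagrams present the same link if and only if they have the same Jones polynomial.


grouping into links: {D1} | {D2, D3}
V(D1) = t - t^2 + 2t^3 - t^4 + t^5 - t^6  (w +6, c 12, <D> = -A^-6 + A^-2 - A^2 + 2A^6 - A^10 + A^14)
V(D2) = -t^-6 + t^-5 - t^-4 + 2t^-3 - t^-2 + t^-1  [12 crossings, <D> = A^-14 - A^-10 + 2A^-6 - A^-2 + A^2 - A^6, w = -6]
V(D3) = -t^-6 + t^-5 - t^-4 + 2t^-3 - t^-2 + t^-1  [14 crossings, <D> = A^-14 - A^-10 + 2A^-6 - A^-2 + A^2 - A^6, w = -6]
why: 2 classes among 3 diagrams; unequal V(t) rules out equality


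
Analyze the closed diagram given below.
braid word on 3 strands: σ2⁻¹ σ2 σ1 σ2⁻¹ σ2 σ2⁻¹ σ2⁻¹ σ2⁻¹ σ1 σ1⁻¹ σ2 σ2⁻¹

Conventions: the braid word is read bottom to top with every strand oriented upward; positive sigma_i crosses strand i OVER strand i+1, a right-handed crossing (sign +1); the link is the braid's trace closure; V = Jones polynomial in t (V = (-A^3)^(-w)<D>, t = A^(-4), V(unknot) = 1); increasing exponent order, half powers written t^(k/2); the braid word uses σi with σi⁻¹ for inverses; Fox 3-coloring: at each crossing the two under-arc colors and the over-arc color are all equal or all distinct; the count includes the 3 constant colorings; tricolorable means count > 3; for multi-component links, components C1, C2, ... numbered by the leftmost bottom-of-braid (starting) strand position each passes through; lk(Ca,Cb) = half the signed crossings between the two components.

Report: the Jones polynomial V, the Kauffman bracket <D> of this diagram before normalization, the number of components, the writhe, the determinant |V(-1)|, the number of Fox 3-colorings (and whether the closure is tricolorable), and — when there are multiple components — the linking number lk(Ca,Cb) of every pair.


Jones polynomial: V(t) = -t^-4 + t^-3 + t^-1
<D> = A^-2 + A^6 - A^10; writhe -2
components 1, writhe -2 (12 crossings)
3-colorings: 9 of 3^12, det 3 — tricolorable
note: free reduction leaves σ1 σ2⁻¹ σ2⁻¹ σ2⁻¹ of the original 12 letters


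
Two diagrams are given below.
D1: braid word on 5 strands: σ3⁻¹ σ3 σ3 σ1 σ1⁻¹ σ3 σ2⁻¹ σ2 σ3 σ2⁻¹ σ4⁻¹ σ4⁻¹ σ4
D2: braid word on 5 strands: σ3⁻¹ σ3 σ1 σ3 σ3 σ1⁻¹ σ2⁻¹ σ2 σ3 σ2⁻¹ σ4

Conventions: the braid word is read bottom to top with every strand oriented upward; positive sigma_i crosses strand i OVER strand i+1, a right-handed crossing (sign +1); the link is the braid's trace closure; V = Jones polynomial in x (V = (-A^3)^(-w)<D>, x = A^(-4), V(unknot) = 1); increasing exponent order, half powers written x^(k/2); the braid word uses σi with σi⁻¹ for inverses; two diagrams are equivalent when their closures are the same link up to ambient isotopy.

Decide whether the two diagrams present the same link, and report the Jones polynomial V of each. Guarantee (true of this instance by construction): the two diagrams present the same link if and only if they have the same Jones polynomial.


same link: yes
V(D1) = -x^(1/2) - x^(3/2) - x^(5/2) + x^(9/2)  [13 crossings, <D> = -A^-15 + A^-7 + A^-3 + A, w = +1]
D2 (bracket -A^-9 + A^-1 + A^3 + A^7; 11 crossings at w = +3): V = -x^(1/2) - x^(3/2) - x^(5/2) + x^(9/2)
note: all 2 diagrams share one V(x), hence one class


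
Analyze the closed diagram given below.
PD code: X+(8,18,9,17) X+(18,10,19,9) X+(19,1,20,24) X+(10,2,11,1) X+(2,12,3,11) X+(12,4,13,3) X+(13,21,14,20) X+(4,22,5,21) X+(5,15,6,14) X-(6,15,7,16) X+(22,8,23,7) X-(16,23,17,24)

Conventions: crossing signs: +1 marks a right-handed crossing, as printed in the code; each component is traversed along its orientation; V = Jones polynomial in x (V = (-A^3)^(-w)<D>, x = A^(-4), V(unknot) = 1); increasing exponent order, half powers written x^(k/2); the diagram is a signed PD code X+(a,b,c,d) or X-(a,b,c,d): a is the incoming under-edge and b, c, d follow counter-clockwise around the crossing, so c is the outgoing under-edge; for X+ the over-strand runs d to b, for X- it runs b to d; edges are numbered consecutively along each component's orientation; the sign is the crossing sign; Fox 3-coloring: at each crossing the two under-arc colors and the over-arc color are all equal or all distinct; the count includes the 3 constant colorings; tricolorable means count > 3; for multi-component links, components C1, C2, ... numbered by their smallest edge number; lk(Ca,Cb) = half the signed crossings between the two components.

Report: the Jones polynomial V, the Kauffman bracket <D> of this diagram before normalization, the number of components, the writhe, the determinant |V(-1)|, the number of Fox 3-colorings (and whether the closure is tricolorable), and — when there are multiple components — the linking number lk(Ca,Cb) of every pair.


Jones polynomial: V(x) = x^3 + x^5 - x^8
<D> = -A^-8 + A^4 + A^12; writhe +8
components 1, writhe +8 (12 crossings)
3-colorings: 9 of 3^12, det 3 — tricolorable
note: the span of V is 5, forcing >= 5 crossings in any diagram


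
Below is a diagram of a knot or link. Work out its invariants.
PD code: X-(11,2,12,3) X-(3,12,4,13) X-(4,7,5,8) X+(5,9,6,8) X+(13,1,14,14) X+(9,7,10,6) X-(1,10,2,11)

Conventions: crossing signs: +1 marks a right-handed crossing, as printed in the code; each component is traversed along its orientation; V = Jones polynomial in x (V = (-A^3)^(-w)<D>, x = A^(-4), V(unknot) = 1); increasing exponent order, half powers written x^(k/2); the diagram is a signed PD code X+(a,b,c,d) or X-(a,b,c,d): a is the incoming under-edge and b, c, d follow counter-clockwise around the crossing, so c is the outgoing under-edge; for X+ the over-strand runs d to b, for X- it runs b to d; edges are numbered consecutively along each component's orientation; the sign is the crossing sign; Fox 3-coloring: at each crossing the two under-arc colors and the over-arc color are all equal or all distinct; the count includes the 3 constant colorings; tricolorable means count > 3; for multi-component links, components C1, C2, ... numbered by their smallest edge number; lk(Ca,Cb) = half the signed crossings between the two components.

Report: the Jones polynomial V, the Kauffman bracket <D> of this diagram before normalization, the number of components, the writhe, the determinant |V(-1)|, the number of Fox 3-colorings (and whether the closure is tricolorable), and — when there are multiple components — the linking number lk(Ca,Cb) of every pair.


V(x) = -x^-4 + x^-3 + x^-1
bracket: -A - A^9 + A^13, w = -1
1 component, writhe -1, over 7 crossings
det 3, colorings 9 of 3^7 — tricolorable
observation: V spans 3 powers of x: at least 3 crossings in any diagram


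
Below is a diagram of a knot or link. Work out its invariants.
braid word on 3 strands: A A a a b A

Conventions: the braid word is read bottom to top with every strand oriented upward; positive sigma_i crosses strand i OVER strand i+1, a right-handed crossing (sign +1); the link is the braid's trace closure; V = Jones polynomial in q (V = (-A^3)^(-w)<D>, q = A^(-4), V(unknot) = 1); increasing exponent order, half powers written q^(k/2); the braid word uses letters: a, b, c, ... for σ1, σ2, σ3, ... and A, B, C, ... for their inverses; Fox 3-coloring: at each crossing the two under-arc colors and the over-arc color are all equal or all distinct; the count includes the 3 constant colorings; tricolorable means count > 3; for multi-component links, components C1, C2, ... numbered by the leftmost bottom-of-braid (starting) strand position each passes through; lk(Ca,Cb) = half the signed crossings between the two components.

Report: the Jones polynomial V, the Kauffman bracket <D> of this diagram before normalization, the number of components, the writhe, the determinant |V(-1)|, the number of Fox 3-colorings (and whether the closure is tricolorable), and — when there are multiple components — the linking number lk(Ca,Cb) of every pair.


Jones polynomial: V(q) = 1
<D> = 1; writhe 0
components 1, writhe 0 (6 crossings)
3-colorings: 3 of 3^6, det 1 — not tricolorable
note: the word shrinks to σ2 σ1⁻¹ after cancelling


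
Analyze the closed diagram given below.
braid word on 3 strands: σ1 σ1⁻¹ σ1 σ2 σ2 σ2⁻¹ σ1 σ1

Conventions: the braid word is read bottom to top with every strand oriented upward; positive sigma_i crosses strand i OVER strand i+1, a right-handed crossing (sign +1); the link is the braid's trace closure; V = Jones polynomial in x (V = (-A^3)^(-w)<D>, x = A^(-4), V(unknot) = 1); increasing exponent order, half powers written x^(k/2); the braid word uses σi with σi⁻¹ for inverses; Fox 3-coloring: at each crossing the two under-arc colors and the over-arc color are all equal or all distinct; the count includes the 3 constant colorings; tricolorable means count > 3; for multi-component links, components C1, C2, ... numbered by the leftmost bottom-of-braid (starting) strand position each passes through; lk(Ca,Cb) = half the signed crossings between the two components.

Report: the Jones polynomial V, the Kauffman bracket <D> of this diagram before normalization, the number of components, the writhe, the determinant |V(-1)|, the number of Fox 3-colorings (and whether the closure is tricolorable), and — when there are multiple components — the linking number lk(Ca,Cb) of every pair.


V = x + x^3 - x^4
<D> = -A^-4 + 1 + A^8 (w = +4)
1 component over 8 crossings, w = +4
9 Fox colorings among 3^8, |V(-1)| = 3: tricolorable
why: V spans 3 powers of x: at least 3 crossings in any diagram


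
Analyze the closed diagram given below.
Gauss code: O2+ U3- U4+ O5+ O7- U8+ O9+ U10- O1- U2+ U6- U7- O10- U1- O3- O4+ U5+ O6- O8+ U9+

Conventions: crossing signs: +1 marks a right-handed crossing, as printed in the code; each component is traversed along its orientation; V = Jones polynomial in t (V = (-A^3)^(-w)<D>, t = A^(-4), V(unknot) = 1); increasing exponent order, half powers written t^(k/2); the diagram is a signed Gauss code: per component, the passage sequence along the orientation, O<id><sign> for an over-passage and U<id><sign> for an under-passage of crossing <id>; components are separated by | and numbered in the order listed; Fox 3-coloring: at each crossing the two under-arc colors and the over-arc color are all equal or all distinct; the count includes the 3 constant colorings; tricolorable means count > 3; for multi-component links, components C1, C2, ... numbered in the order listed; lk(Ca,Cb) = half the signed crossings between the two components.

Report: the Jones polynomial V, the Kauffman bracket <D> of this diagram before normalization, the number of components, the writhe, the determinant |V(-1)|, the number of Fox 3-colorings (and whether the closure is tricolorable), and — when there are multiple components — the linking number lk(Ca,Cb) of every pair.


V(t) = -t^-3 + t^-2 - t^-1 + 3 - t + t^2 - t^3
bracket: -A^-12 + A^-8 - A^-4 + 3 - A^4 + A^8 - A^12, w = 0
1 component, writhe 0, over 10 crossings
det 9, colorings 27 of 3^10 — tricolorable
observation: V spans 6 powers of t: at least 6 crossings in any diagram
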